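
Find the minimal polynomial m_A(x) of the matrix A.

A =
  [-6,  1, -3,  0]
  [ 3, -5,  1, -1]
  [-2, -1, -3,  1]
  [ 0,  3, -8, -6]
x^3 + 15*x^2 + 75*x + 125

The characteristic polynomial is χ_A(x) = (x + 5)^4, so the eigenvalues are known. The minimal polynomial is
  m_A(x) = Π_λ (x − λ)^{k_λ}
where k_λ is the size of the *largest* Jordan block for λ (equivalently, the smallest k with (A − λI)^k v = 0 for every generalised eigenvector v of λ).

  λ = -5: largest Jordan block has size 3, contributing (x + 5)^3

So m_A(x) = (x + 5)^3 = x^3 + 15*x^2 + 75*x + 125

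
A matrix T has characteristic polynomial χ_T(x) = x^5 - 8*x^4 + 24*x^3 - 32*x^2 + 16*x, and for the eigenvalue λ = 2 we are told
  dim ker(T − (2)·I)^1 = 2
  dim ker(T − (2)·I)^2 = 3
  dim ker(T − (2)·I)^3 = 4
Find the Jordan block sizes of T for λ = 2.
Block sizes for λ = 2: [3, 1]

From the dimensions of kernels of powers, the number of Jordan blocks of size at least j is d_j − d_{j−1} where d_j = dim ker(N^j) (with d_0 = 0). Computing the differences gives [2, 1, 1].
The number of blocks of size exactly k is (#blocks of size ≥ k) − (#blocks of size ≥ k + 1), so the partition is: 1 block(s) of size 1, 1 block(s) of size 3.
In nonincreasing order the block sizes are [3, 1].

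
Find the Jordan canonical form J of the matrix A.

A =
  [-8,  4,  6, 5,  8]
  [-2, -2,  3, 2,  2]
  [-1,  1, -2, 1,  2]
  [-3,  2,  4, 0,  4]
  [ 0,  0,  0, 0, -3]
J_3(-3) ⊕ J_1(-3) ⊕ J_1(-3)

The characteristic polynomial is
  det(x·I − A) = x^5 + 15*x^4 + 90*x^3 + 270*x^2 + 405*x + 243 = (x + 3)^5

Eigenvalues and multiplicities (the geometric multiplicity of λ is n − rank(A − λI), which equals the number of Jordan blocks for λ):
  λ = -3: algebraic multiplicity = 5, geometric multiplicity = 3

Determining the block sizes for each eigenvalue:
  λ = -3: with am = 5 and gm = 3, the partition is not yet determined (e.g. several partitions of 5 into 3 parts exist). Let N = A − (-3)·I. Computing rank(N^1) = 2, rank(N^2) = 1, rank(N^3) = 0; the number of blocks of size ≥ j is rank(N^{j−1}) − rank(N^j), giving [3, 1, 1]. So we have 1 block(s) of size 3, 2 block(s) of size 1 → block sizes [3, 1, 1]

Assembling the blocks gives a Jordan form
J =
  [-3,  1,  0,  0,  0]
  [ 0, -3,  1,  0,  0]
  [ 0,  0, -3,  0,  0]
  [ 0,  0,  0, -3,  0]
  [ 0,  0,  0,  0, -3]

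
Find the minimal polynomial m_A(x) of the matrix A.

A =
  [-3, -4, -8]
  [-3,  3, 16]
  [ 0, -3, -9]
x^3 + 9*x^2 + 27*x + 27

The characteristic polynomial is χ_A(x) = (x + 3)^3, so the eigenvalues are known. The minimal polynomial is
  m_A(x) = Π_λ (x − λ)^{k_λ}
where k_λ is the size of the *largest* Jordan block for λ (equivalently, the smallest k with (A − λI)^k v = 0 for every generalised eigenvector v of λ).

  λ = -3: largest Jordan block has size 3, contributing (x + 3)^3

So m_A(x) = (x + 3)^3 = x^3 + 9*x^2 + 27*x + 27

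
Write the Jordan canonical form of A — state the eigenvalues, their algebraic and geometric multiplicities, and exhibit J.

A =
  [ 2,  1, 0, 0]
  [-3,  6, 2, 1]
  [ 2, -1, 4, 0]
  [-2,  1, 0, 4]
J_3(4) ⊕ J_1(4)

The characteristic polynomial is
  det(x·I − A) = x^4 - 16*x^3 + 96*x^2 - 256*x + 256 = (x - 4)^4

Eigenvalues and multiplicities (the geometric multiplicity of λ is n − rank(A − λI), which equals the number of Jordan blocks for λ):
  λ = 4: algebraic multiplicity = 4, geometric multiplicity = 2

Determining the block sizes for each eigenvalue:
  λ = 4: with am = 4 and gm = 2, the partition is not yet determined (e.g. several partitions of 4 into 2 parts exist). Let N = A − (4)·I. Computing rank(N^1) = 2, rank(N^2) = 1, rank(N^3) = 0; the number of blocks of size ≥ j is rank(N^{j−1}) − rank(N^j), giving [2, 1, 1]. So we have 1 block(s) of size 3, 1 block(s) of size 1 → block sizes [3, 1]

Assembling the blocks gives a Jordan form
J =
  [4, 1, 0, 0]
  [0, 4, 1, 0]
  [0, 0, 4, 0]
  [0, 0, 0, 4]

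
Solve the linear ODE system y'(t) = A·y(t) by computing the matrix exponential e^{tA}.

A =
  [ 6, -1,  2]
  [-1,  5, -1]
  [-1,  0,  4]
e^{tA} =
  [t*exp(5*t) + exp(5*t), -t^2*exp(5*t)/2 - t*exp(5*t), t^2*exp(5*t)/2 + 2*t*exp(5*t)]
  [-t*exp(5*t), t^2*exp(5*t)/2 + exp(5*t), -t^2*exp(5*t)/2 - t*exp(5*t)]
  [-t*exp(5*t), t^2*exp(5*t)/2, -t^2*exp(5*t)/2 - t*exp(5*t) + exp(5*t)]

Strategy: write A = P · J · P⁻¹ where J is a Jordan canonical form, so e^{tA} = P · e^{tJ} · P⁻¹, and e^{tJ} can be computed block-by-block.

A has Jordan form
J =
  [5, 1, 0]
  [0, 5, 1]
  [0, 0, 5]
(up to reordering of blocks).

Per-block formulas:
  For a 3×3 Jordan block J_3(5): exp(t · J_3(5)) = e^(5t)·(I + t·N + (t^2/2)·N^2), where N is the 3×3 nilpotent shift.

After assembling e^{tJ} and conjugating by P, we get:

e^{tA} =
  [t*exp(5*t) + exp(5*t), -t^2*exp(5*t)/2 - t*exp(5*t), t^2*exp(5*t)/2 + 2*t*exp(5*t)]
  [-t*exp(5*t), t^2*exp(5*t)/2 + exp(5*t), -t^2*exp(5*t)/2 - t*exp(5*t)]
  [-t*exp(5*t), t^2*exp(5*t)/2, -t^2*exp(5*t)/2 - t*exp(5*t) + exp(5*t)]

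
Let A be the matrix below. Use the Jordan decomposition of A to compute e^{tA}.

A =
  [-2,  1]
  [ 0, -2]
e^{tA} =
  [exp(-2*t), t*exp(-2*t)]
  [0, exp(-2*t)]

Strategy: write A = P · J · P⁻¹ where J is a Jordan canonical form, so e^{tA} = P · e^{tJ} · P⁻¹, and e^{tJ} can be computed block-by-block.

A has Jordan form
J =
  [-2,  1]
  [ 0, -2]
(up to reordering of blocks).

Per-block formulas:
  For a 2×2 Jordan block J_2(-2): exp(t · J_2(-2)) = e^(-2t)·(I + t·N), where N is the 2×2 nilpotent shift.

After assembling e^{tJ} and conjugating by P, we get:

e^{tA} =
  [exp(-2*t), t*exp(-2*t)]
  [0, exp(-2*t)]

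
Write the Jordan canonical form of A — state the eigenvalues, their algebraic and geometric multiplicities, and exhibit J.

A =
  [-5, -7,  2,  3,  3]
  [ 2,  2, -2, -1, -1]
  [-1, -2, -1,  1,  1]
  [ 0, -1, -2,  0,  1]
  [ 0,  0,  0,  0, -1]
J_2(-1) ⊕ J_2(-1) ⊕ J_1(-1)

The characteristic polynomial is
  det(x·I − A) = x^5 + 5*x^4 + 10*x^3 + 10*x^2 + 5*x + 1 = (x + 1)^5

Eigenvalues and multiplicities (the geometric multiplicity of λ is n − rank(A − λI), which equals the number of Jordan blocks for λ):
  λ = -1: algebraic multiplicity = 5, geometric multiplicity = 3

Determining the block sizes for each eigenvalue:
  λ = -1: with am = 5 and gm = 3, the partition is not yet determined (e.g. several partitions of 5 into 3 parts exist). Let N = A − (-1)·I. Computing rank(N^1) = 2, rank(N^2) = 0; the number of blocks of size ≥ j is rank(N^{j−1}) − rank(N^j), giving [3, 2]. So we have 2 block(s) of size 2, 1 block(s) of size 1 → block sizes [2, 2, 1]

Assembling the blocks gives a Jordan form
J =
  [-1,  1,  0,  0,  0]
  [ 0, -1,  0,  0,  0]
  [ 0,  0, -1,  1,  0]
  [ 0,  0,  0, -1,  0]
  [ 0,  0,  0,  0, -1]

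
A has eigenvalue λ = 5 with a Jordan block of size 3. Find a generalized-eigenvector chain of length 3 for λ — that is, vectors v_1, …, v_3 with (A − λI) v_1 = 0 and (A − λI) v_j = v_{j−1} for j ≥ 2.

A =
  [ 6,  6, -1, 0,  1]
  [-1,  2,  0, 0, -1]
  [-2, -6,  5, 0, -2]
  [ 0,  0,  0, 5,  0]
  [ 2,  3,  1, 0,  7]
A Jordan chain for λ = 5 of length 3:
v_1 = (-1, 0, 0, 0, 1)ᵀ
v_2 = (1, -1, -2, 0, 2)ᵀ
v_3 = (1, 0, 0, 0, 0)ᵀ

Let N = A − (5)·I. We want v_3 with N^3 v_3 = 0 but N^2 v_3 ≠ 0; then v_{j-1} := N · v_j for j = 3, …, 2.

Pick v_3 = (1, 0, 0, 0, 0)ᵀ.
Then v_2 = N · v_3 = (1, -1, -2, 0, 2)ᵀ.
Then v_1 = N · v_2 = (-1, 0, 0, 0, 1)ᵀ.

Sanity check: (A − (5)·I) v_1 = (0, 0, 0, 0, 0)ᵀ = 0. ✓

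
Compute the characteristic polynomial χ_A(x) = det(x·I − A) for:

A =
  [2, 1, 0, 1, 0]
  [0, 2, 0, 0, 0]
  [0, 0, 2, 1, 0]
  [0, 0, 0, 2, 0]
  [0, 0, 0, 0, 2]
x^5 - 10*x^4 + 40*x^3 - 80*x^2 + 80*x - 32

Expanding det(x·I − A) (e.g. by cofactor expansion or by noting that A is similar to its Jordan form J, which has the same characteristic polynomial as A) gives
  χ_A(x) = x^5 - 10*x^4 + 40*x^3 - 80*x^2 + 80*x - 32
which factors as (x - 2)^5. The eigenvalues (with algebraic multiplicities) are λ = 2 with multiplicity 5.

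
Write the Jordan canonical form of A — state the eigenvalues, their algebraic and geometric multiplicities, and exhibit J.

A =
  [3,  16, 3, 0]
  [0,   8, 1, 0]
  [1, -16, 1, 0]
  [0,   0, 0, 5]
J_3(4) ⊕ J_1(5)

The characteristic polynomial is
  det(x·I − A) = x^4 - 17*x^3 + 108*x^2 - 304*x + 320 = (x - 5)*(x - 4)^3

Eigenvalues and multiplicities (the geometric multiplicity of λ is n − rank(A − λI), which equals the number of Jordan blocks for λ):
  λ = 4: algebraic multiplicity = 3, geometric multiplicity = 1
  λ = 5: algebraic multiplicity = 1, geometric multiplicity = 1

Determining the block sizes for each eigenvalue:
  λ = 4: one block (gm = 1), so the single block has size am = 3 → block sizes [3]
  λ = 5: one block (gm = 1), so the single block has size am = 1 → block sizes [1]

Assembling the blocks gives a Jordan form
J =
  [4, 1, 0, 0]
  [0, 4, 1, 0]
  [0, 0, 4, 0]
  [0, 0, 0, 5]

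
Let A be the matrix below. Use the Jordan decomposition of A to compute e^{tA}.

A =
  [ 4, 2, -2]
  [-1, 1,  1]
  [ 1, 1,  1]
e^{tA} =
  [2*t*exp(2*t) + exp(2*t), 2*t*exp(2*t), -2*t*exp(2*t)]
  [-t*exp(2*t), -t*exp(2*t) + exp(2*t), t*exp(2*t)]
  [t*exp(2*t), t*exp(2*t), -t*exp(2*t) + exp(2*t)]

Strategy: write A = P · J · P⁻¹ where J is a Jordan canonical form, so e^{tA} = P · e^{tJ} · P⁻¹, and e^{tJ} can be computed block-by-block.

A has Jordan form
J =
  [2, 1, 0]
  [0, 2, 0]
  [0, 0, 2]
(up to reordering of blocks).

Per-block formulas:
  For a 2×2 Jordan block J_2(2): exp(t · J_2(2)) = e^(2t)·(I + t·N), where N is the 2×2 nilpotent shift.
  For a 1×1 block at λ = 2: exp(t · [2]) = [e^(2t)].

After assembling e^{tJ} and conjugating by P, we get:

e^{tA} =
  [2*t*exp(2*t) + exp(2*t), 2*t*exp(2*t), -2*t*exp(2*t)]
  [-t*exp(2*t), -t*exp(2*t) + exp(2*t), t*exp(2*t)]
  [t*exp(2*t), t*exp(2*t), -t*exp(2*t) + exp(2*t)]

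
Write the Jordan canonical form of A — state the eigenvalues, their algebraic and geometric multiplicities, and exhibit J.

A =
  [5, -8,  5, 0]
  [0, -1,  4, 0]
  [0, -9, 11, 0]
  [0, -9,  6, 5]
J_3(5) ⊕ J_1(5)

The characteristic polynomial is
  det(x·I − A) = x^4 - 20*x^3 + 150*x^2 - 500*x + 625 = (x - 5)^4

Eigenvalues and multiplicities (the geometric multiplicity of λ is n − rank(A − λI), which equals the number of Jordan blocks for λ):
  λ = 5: algebraic multiplicity = 4, geometric multiplicity = 2

Determining the block sizes for each eigenvalue:
  λ = 5: with am = 4 and gm = 2, the partition is not yet determined (e.g. several partitions of 4 into 2 parts exist). Let N = A − (5)·I. Computing rank(N^1) = 2, rank(N^2) = 1, rank(N^3) = 0; the number of blocks of size ≥ j is rank(N^{j−1}) − rank(N^j), giving [2, 1, 1]. So we have 1 block(s) of size 3, 1 block(s) of size 1 → block sizes [3, 1]

Assembling the blocks gives a Jordan form
J =
  [5, 1, 0, 0]
  [0, 5, 1, 0]
  [0, 0, 5, 0]
  [0, 0, 0, 5]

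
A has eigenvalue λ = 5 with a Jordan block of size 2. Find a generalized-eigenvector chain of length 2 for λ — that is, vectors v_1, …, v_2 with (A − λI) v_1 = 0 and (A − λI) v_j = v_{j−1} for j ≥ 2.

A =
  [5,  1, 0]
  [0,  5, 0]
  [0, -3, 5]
A Jordan chain for λ = 5 of length 2:
v_1 = (1, 0, -3)ᵀ
v_2 = (0, 1, 0)ᵀ

Let N = A − (5)·I. We want v_2 with N^2 v_2 = 0 but N^1 v_2 ≠ 0; then v_{j-1} := N · v_j for j = 2, …, 2.

Pick v_2 = (0, 1, 0)ᵀ.
Then v_1 = N · v_2 = (1, 0, -3)ᵀ.

Sanity check: (A − (5)·I) v_1 = (0, 0, 0)ᵀ = 0. ✓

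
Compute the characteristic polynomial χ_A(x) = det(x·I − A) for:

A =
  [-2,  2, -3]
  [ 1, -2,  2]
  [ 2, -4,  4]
x^3

Expanding det(x·I − A) (e.g. by cofactor expansion or by noting that A is similar to its Jordan form J, which has the same characteristic polynomial as A) gives
  χ_A(x) = x^3
which factors as x^3. The eigenvalues (with algebraic multiplicities) are λ = 0 with multiplicity 3.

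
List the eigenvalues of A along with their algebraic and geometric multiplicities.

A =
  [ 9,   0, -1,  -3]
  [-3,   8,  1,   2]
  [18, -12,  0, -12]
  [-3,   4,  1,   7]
λ = 6: alg = 4, geom = 2

Step 1 — factor the characteristic polynomial to read off the algebraic multiplicities:
  χ_A(x) = (x - 6)^4

Step 2 — compute geometric multiplicities via the rank-nullity identity g(λ) = n − rank(A − λI):
  rank(A − (6)·I) = 2, so dim ker(A − (6)·I) = n − 2 = 2

Summary:
  λ = 6: algebraic multiplicity = 4, geometric multiplicity = 2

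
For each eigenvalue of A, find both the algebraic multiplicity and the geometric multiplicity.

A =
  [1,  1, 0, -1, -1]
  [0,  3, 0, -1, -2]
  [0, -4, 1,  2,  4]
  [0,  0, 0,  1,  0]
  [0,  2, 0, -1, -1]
λ = 1: alg = 5, geom = 3

Step 1 — factor the characteristic polynomial to read off the algebraic multiplicities:
  χ_A(x) = (x - 1)^5

Step 2 — compute geometric multiplicities via the rank-nullity identity g(λ) = n − rank(A − λI):
  rank(A − (1)·I) = 2, so dim ker(A − (1)·I) = n − 2 = 3

Summary:
  λ = 1: algebraic multiplicity = 5, geometric multiplicity = 3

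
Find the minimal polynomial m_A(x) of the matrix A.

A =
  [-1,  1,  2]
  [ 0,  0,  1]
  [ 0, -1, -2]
x^3 + 3*x^2 + 3*x + 1

The characteristic polynomial is χ_A(x) = (x + 1)^3, so the eigenvalues are known. The minimal polynomial is
  m_A(x) = Π_λ (x − λ)^{k_λ}
where k_λ is the size of the *largest* Jordan block for λ (equivalently, the smallest k with (A − λI)^k v = 0 for every generalised eigenvector v of λ).

  λ = -1: largest Jordan block has size 3, contributing (x + 1)^3

So m_A(x) = (x + 1)^3 = x^3 + 3*x^2 + 3*x + 1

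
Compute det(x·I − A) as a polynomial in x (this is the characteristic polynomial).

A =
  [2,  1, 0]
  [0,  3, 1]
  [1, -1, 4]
x^3 - 9*x^2 + 27*x - 27

Expanding det(x·I − A) (e.g. by cofactor expansion or by noting that A is similar to its Jordan form J, which has the same characteristic polynomial as A) gives
  χ_A(x) = x^3 - 9*x^2 + 27*x - 27
which factors as (x - 3)^3. The eigenvalues (with algebraic multiplicities) are λ = 3 with multiplicity 3.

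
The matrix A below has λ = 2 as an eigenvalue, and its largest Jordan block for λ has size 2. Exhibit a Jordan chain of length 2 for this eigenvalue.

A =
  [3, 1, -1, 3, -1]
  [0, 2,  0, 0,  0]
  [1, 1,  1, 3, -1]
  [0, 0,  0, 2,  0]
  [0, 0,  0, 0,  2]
A Jordan chain for λ = 2 of length 2:
v_1 = (1, 0, 1, 0, 0)ᵀ
v_2 = (1, 0, 0, 0, 0)ᵀ

Let N = A − (2)·I. We want v_2 with N^2 v_2 = 0 but N^1 v_2 ≠ 0; then v_{j-1} := N · v_j for j = 2, …, 2.

Pick v_2 = (1, 0, 0, 0, 0)ᵀ.
Then v_1 = N · v_2 = (1, 0, 1, 0, 0)ᵀ.

Sanity check: (A − (2)·I) v_1 = (0, 0, 0, 0, 0)ᵀ = 0. ✓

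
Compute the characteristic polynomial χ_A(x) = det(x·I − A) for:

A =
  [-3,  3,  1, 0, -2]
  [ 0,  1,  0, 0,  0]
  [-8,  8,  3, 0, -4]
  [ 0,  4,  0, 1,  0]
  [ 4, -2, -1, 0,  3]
x^5 - 5*x^4 + 10*x^3 - 10*x^2 + 5*x - 1

Expanding det(x·I − A) (e.g. by cofactor expansion or by noting that A is similar to its Jordan form J, which has the same characteristic polynomial as A) gives
  χ_A(x) = x^5 - 5*x^4 + 10*x^3 - 10*x^2 + 5*x - 1
which factors as (x - 1)^5. The eigenvalues (with algebraic multiplicities) are λ = 1 with multiplicity 5.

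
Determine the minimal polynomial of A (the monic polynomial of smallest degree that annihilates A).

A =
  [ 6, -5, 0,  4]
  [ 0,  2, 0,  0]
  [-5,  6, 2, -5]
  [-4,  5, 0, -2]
x^2 - 4*x + 4

The characteristic polynomial is χ_A(x) = (x - 2)^4, so the eigenvalues are known. The minimal polynomial is
  m_A(x) = Π_λ (x − λ)^{k_λ}
where k_λ is the size of the *largest* Jordan block for λ (equivalently, the smallest k with (A − λI)^k v = 0 for every generalised eigenvector v of λ).

  λ = 2: largest Jordan block has size 2, contributing (x − 2)^2

So m_A(x) = (x - 2)^2 = x^2 - 4*x + 4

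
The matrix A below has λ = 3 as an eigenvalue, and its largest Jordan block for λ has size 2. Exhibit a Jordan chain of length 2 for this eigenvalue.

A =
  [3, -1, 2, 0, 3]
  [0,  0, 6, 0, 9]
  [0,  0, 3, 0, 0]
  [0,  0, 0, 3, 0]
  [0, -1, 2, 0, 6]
A Jordan chain for λ = 3 of length 2:
v_1 = (-1, -3, 0, 0, -1)ᵀ
v_2 = (0, 1, 0, 0, 0)ᵀ

Let N = A − (3)·I. We want v_2 with N^2 v_2 = 0 but N^1 v_2 ≠ 0; then v_{j-1} := N · v_j for j = 2, …, 2.

Pick v_2 = (0, 1, 0, 0, 0)ᵀ.
Then v_1 = N · v_2 = (-1, -3, 0, 0, -1)ᵀ.

Sanity check: (A − (3)·I) v_1 = (0, 0, 0, 0, 0)ᵀ = 0. ✓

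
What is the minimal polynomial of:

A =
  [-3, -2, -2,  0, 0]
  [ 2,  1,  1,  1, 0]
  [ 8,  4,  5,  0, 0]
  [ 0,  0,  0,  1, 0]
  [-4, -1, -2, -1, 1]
x^3 - 3*x^2 + 3*x - 1

The characteristic polynomial is χ_A(x) = (x - 1)^5, so the eigenvalues are known. The minimal polynomial is
  m_A(x) = Π_λ (x − λ)^{k_λ}
where k_λ is the size of the *largest* Jordan block for λ (equivalently, the smallest k with (A − λI)^k v = 0 for every generalised eigenvector v of λ).

  λ = 1: largest Jordan block has size 3, contributing (x − 1)^3

So m_A(x) = (x - 1)^3 = x^3 - 3*x^2 + 3*x - 1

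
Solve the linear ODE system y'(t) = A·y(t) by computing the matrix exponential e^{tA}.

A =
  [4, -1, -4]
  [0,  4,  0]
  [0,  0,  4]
e^{tA} =
  [exp(4*t), -t*exp(4*t), -4*t*exp(4*t)]
  [0, exp(4*t), 0]
  [0, 0, exp(4*t)]

Strategy: write A = P · J · P⁻¹ where J is a Jordan canonical form, so e^{tA} = P · e^{tJ} · P⁻¹, and e^{tJ} can be computed block-by-block.

A has Jordan form
J =
  [4, 1, 0]
  [0, 4, 0]
  [0, 0, 4]
(up to reordering of blocks).

Per-block formulas:
  For a 2×2 Jordan block J_2(4): exp(t · J_2(4)) = e^(4t)·(I + t·N), where N is the 2×2 nilpotent shift.
  For a 1×1 block at λ = 4: exp(t · [4]) = [e^(4t)].

After assembling e^{tJ} and conjugating by P, we get:

e^{tA} =
  [exp(4*t), -t*exp(4*t), -4*t*exp(4*t)]
  [0, exp(4*t), 0]
  [0, 0, exp(4*t)]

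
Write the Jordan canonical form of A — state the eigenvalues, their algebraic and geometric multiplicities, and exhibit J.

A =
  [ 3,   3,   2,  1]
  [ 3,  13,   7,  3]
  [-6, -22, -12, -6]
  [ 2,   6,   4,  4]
J_3(2) ⊕ J_1(2)

The characteristic polynomial is
  det(x·I − A) = x^4 - 8*x^3 + 24*x^2 - 32*x + 16 = (x - 2)^4

Eigenvalues and multiplicities (the geometric multiplicity of λ is n − rank(A − λI), which equals the number of Jordan blocks for λ):
  λ = 2: algebraic multiplicity = 4, geometric multiplicity = 2

Determining the block sizes for each eigenvalue:
  λ = 2: with am = 4 and gm = 2, the partition is not yet determined (e.g. several partitions of 4 into 2 parts exist). Let N = A − (2)·I. Computing rank(N^1) = 2, rank(N^2) = 1, rank(N^3) = 0; the number of blocks of size ≥ j is rank(N^{j−1}) − rank(N^j), giving [2, 1, 1]. So we have 1 block(s) of size 3, 1 block(s) of size 1 → block sizes [3, 1]

Assembling the blocks gives a Jordan form
J =
  [2, 1, 0, 0]
  [0, 2, 1, 0]
  [0, 0, 2, 0]
  [0, 0, 0, 2]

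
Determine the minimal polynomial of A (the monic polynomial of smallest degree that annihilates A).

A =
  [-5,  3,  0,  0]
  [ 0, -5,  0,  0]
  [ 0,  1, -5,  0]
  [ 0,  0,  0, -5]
x^2 + 10*x + 25

The characteristic polynomial is χ_A(x) = (x + 5)^4, so the eigenvalues are known. The minimal polynomial is
  m_A(x) = Π_λ (x − λ)^{k_λ}
where k_λ is the size of the *largest* Jordan block for λ (equivalently, the smallest k with (A − λI)^k v = 0 for every generalised eigenvector v of λ).

  λ = -5: largest Jordan block has size 2, contributing (x + 5)^2

So m_A(x) = (x + 5)^2 = x^2 + 10*x + 25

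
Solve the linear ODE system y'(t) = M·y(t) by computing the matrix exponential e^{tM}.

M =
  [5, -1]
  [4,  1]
e^{tM} =
  [2*t*exp(3*t) + exp(3*t), -t*exp(3*t)]
  [4*t*exp(3*t), -2*t*exp(3*t) + exp(3*t)]

Strategy: write M = P · J · P⁻¹ where J is a Jordan canonical form, so e^{tM} = P · e^{tJ} · P⁻¹, and e^{tJ} can be computed block-by-block.

M has Jordan form
J =
  [3, 1]
  [0, 3]
(up to reordering of blocks).

Per-block formulas:
  For a 2×2 Jordan block J_2(3): exp(t · J_2(3)) = e^(3t)·(I + t·N), where N is the 2×2 nilpotent shift.

After assembling e^{tJ} and conjugating by P, we get:

e^{tM} =
  [2*t*exp(3*t) + exp(3*t), -t*exp(3*t)]
  [4*t*exp(3*t), -2*t*exp(3*t) + exp(3*t)]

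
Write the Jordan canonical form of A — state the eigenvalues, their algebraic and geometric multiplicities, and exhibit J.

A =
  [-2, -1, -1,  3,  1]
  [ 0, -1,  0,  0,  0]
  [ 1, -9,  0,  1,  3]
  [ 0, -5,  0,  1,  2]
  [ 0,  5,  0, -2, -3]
J_2(-1) ⊕ J_2(-1) ⊕ J_1(-1)

The characteristic polynomial is
  det(x·I − A) = x^5 + 5*x^4 + 10*x^3 + 10*x^2 + 5*x + 1 = (x + 1)^5

Eigenvalues and multiplicities (the geometric multiplicity of λ is n − rank(A − λI), which equals the number of Jordan blocks for λ):
  λ = -1: algebraic multiplicity = 5, geometric multiplicity = 3

Determining the block sizes for each eigenvalue:
  λ = -1: with am = 5 and gm = 3, the partition is not yet determined (e.g. several partitions of 5 into 3 parts exist). Let N = A − (-1)·I. Computing rank(N^1) = 2, rank(N^2) = 0; the number of blocks of size ≥ j is rank(N^{j−1}) − rank(N^j), giving [3, 2]. So we have 2 block(s) of size 2, 1 block(s) of size 1 → block sizes [2, 2, 1]

Assembling the blocks gives a Jordan form
J =
  [-1,  1,  0,  0,  0]
  [ 0, -1,  0,  0,  0]
  [ 0,  0, -1,  1,  0]
  [ 0,  0,  0, -1,  0]
  [ 0,  0,  0,  0, -1]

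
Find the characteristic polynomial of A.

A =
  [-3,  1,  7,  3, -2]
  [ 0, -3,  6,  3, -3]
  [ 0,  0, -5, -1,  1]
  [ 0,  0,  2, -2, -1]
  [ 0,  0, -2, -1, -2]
x^5 + 15*x^4 + 90*x^3 + 270*x^2 + 405*x + 243

Expanding det(x·I − A) (e.g. by cofactor expansion or by noting that A is similar to its Jordan form J, which has the same characteristic polynomial as A) gives
  χ_A(x) = x^5 + 15*x^4 + 90*x^3 + 270*x^2 + 405*x + 243
which factors as (x + 3)^5. The eigenvalues (with algebraic multiplicities) are λ = -3 with multiplicity 5.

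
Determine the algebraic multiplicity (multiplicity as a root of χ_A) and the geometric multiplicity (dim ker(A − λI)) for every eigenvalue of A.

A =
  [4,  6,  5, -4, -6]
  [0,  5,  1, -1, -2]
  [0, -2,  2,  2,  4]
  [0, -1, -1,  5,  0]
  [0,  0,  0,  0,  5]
λ = 4: alg = 4, geom = 2; λ = 5: alg = 1, geom = 1

Step 1 — factor the characteristic polynomial to read off the algebraic multiplicities:
  χ_A(x) = (x - 5)*(x - 4)^4

Step 2 — compute geometric multiplicities via the rank-nullity identity g(λ) = n − rank(A − λI):
  rank(A − (4)·I) = 3, so dim ker(A − (4)·I) = n − 3 = 2
  rank(A − (5)·I) = 4, so dim ker(A − (5)·I) = n − 4 = 1

Summary:
  λ = 4: algebraic multiplicity = 4, geometric multiplicity = 2
  λ = 5: algebraic multiplicity = 1, geometric multiplicity = 1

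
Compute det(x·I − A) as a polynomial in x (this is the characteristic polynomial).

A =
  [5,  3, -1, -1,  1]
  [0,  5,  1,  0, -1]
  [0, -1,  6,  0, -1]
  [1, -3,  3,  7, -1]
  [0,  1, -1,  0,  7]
x^5 - 30*x^4 + 360*x^3 - 2160*x^2 + 6480*x - 7776

Expanding det(x·I − A) (e.g. by cofactor expansion or by noting that A is similar to its Jordan form J, which has the same characteristic polynomial as A) gives
  χ_A(x) = x^5 - 30*x^4 + 360*x^3 - 2160*x^2 + 6480*x - 7776
which factors as (x - 6)^5. The eigenvalues (with algebraic multiplicities) are λ = 6 with multiplicity 5.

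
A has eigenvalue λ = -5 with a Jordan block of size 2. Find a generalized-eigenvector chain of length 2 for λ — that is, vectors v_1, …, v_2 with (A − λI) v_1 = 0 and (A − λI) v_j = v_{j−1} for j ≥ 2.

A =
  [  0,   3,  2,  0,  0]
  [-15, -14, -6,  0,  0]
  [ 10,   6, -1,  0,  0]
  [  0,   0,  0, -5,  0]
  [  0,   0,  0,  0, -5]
A Jordan chain for λ = -5 of length 2:
v_1 = (5, -15, 10, 0, 0)ᵀ
v_2 = (1, 0, 0, 0, 0)ᵀ

Let N = A − (-5)·I. We want v_2 with N^2 v_2 = 0 but N^1 v_2 ≠ 0; then v_{j-1} := N · v_j for j = 2, …, 2.

Pick v_2 = (1, 0, 0, 0, 0)ᵀ.
Then v_1 = N · v_2 = (5, -15, 10, 0, 0)ᵀ.

Sanity check: (A − (-5)·I) v_1 = (0, 0, 0, 0, 0)ᵀ = 0. ✓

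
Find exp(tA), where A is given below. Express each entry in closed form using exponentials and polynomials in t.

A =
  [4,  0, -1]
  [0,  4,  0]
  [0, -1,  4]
e^{tA} =
  [exp(4*t), t^2*exp(4*t)/2, -t*exp(4*t)]
  [0, exp(4*t), 0]
  [0, -t*exp(4*t), exp(4*t)]

Strategy: write A = P · J · P⁻¹ where J is a Jordan canonical form, so e^{tA} = P · e^{tJ} · P⁻¹, and e^{tJ} can be computed block-by-block.

A has Jordan form
J =
  [4, 1, 0]
  [0, 4, 1]
  [0, 0, 4]
(up to reordering of blocks).

Per-block formulas:
  For a 3×3 Jordan block J_3(4): exp(t · J_3(4)) = e^(4t)·(I + t·N + (t^2/2)·N^2), where N is the 3×3 nilpotent shift.

After assembling e^{tJ} and conjugating by P, we get:

e^{tA} =
  [exp(4*t), t^2*exp(4*t)/2, -t*exp(4*t)]
  [0, exp(4*t), 0]
  [0, -t*exp(4*t), exp(4*t)]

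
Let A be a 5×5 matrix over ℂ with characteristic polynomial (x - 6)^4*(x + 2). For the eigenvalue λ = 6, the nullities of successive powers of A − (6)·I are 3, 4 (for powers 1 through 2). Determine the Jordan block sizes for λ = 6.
Block sizes for λ = 6: [2, 1, 1]

From the dimensions of kernels of powers, the number of Jordan blocks of size at least j is d_j − d_{j−1} where d_j = dim ker(N^j) (with d_0 = 0). Computing the differences gives [3, 1].
The number of blocks of size exactly k is (#blocks of size ≥ k) − (#blocks of size ≥ k + 1), so the partition is: 2 block(s) of size 1, 1 block(s) of size 2.
In nonincreasing order the block sizes are [2, 1, 1].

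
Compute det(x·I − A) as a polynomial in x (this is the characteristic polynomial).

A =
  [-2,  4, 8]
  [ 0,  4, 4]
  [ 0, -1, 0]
x^3 - 2*x^2 - 4*x + 8

Expanding det(x·I − A) (e.g. by cofactor expansion or by noting that A is similar to its Jordan form J, which has the same characteristic polynomial as A) gives
  χ_A(x) = x^3 - 2*x^2 - 4*x + 8
which factors as (x - 2)^2*(x + 2). The eigenvalues (with algebraic multiplicities) are λ = -2 with multiplicity 1, λ = 2 with multiplicity 2.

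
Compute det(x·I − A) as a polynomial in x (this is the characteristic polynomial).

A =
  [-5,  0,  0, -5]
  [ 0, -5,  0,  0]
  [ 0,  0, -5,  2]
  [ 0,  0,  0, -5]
x^4 + 20*x^3 + 150*x^2 + 500*x + 625

Expanding det(x·I − A) (e.g. by cofactor expansion or by noting that A is similar to its Jordan form J, which has the same characteristic polynomial as A) gives
  χ_A(x) = x^4 + 20*x^3 + 150*x^2 + 500*x + 625
which factors as (x + 5)^4. The eigenvalues (with algebraic multiplicities) are λ = -5 with multiplicity 4.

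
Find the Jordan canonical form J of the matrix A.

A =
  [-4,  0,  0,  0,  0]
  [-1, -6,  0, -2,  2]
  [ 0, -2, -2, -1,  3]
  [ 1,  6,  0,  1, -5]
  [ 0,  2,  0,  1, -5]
J_3(-4) ⊕ J_1(-2) ⊕ J_1(-2)

The characteristic polynomial is
  det(x·I − A) = x^5 + 16*x^4 + 100*x^3 + 304*x^2 + 448*x + 256 = (x + 2)^2*(x + 4)^3

Eigenvalues and multiplicities (the geometric multiplicity of λ is n − rank(A − λI), which equals the number of Jordan blocks for λ):
  λ = -4: algebraic multiplicity = 3, geometric multiplicity = 1
  λ = -2: algebraic multiplicity = 2, geometric multiplicity = 2

Determining the block sizes for each eigenvalue:
  λ = -4: one block (gm = 1), so the single block has size am = 3 → block sizes [3]
  λ = -2: gm = am = 2, so every block has size 1 → block sizes [1, 1]

Assembling the blocks gives a Jordan form
J =
  [-4,  1,  0,  0,  0]
  [ 0, -4,  1,  0,  0]
  [ 0,  0, -4,  0,  0]
  [ 0,  0,  0, -2,  0]
  [ 0,  0,  0,  0, -2]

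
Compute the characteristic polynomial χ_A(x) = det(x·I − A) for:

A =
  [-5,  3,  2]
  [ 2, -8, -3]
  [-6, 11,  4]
x^3 + 9*x^2 + 27*x + 27

Expanding det(x·I − A) (e.g. by cofactor expansion or by noting that A is similar to its Jordan form J, which has the same characteristic polynomial as A) gives
  χ_A(x) = x^3 + 9*x^2 + 27*x + 27
which factors as (x + 3)^3. The eigenvalues (with algebraic multiplicities) are λ = -3 with multiplicity 3.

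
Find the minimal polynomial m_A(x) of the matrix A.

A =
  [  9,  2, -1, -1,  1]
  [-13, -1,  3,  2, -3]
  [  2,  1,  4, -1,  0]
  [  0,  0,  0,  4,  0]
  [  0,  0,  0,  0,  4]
x^3 - 12*x^2 + 48*x - 64

The characteristic polynomial is χ_A(x) = (x - 4)^5, so the eigenvalues are known. The minimal polynomial is
  m_A(x) = Π_λ (x − λ)^{k_λ}
where k_λ is the size of the *largest* Jordan block for λ (equivalently, the smallest k with (A − λI)^k v = 0 for every generalised eigenvector v of λ).

  λ = 4: largest Jordan block has size 3, contributing (x − 4)^3

So m_A(x) = (x - 4)^3 = x^3 - 12*x^2 + 48*x - 64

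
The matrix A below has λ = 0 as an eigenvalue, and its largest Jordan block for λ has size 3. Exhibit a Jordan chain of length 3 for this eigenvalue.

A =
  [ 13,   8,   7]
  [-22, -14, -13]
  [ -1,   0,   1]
A Jordan chain for λ = 0 of length 3:
v_1 = (-14, 35, -14)ᵀ
v_2 = (13, -22, -1)ᵀ
v_3 = (1, 0, 0)ᵀ

Let N = A − (0)·I. We want v_3 with N^3 v_3 = 0 but N^2 v_3 ≠ 0; then v_{j-1} := N · v_j for j = 3, …, 2.

Pick v_3 = (1, 0, 0)ᵀ.
Then v_2 = N · v_3 = (13, -22, -1)ᵀ.
Then v_1 = N · v_2 = (-14, 35, -14)ᵀ.

Sanity check: (A − (0)·I) v_1 = (0, 0, 0)ᵀ = 0. ✓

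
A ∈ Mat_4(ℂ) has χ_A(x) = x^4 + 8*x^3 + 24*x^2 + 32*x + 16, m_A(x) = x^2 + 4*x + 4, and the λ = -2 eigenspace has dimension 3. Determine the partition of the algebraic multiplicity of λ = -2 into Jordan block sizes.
Block sizes for λ = -2: [2, 1, 1]

Step 1 — from the characteristic polynomial, algebraic multiplicity of λ = -2 is 4. From dim ker(A − (-2)·I) = 3, there are exactly 3 Jordan blocks for λ = -2.
Step 2 — from the minimal polynomial, the factor (x + 2)^2 tells us the largest block for λ = -2 has size 2.
Step 3 — with total size 4, 3 blocks, and largest block 2, the block sizes (in nonincreasing order) are [2, 1, 1].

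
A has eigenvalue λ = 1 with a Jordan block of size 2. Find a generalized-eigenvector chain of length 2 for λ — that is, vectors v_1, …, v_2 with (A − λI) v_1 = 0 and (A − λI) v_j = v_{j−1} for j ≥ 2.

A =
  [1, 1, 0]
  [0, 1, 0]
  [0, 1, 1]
A Jordan chain for λ = 1 of length 2:
v_1 = (1, 0, 1)ᵀ
v_2 = (0, 1, 0)ᵀ

Let N = A − (1)·I. We want v_2 with N^2 v_2 = 0 but N^1 v_2 ≠ 0; then v_{j-1} := N · v_j for j = 2, …, 2.

Pick v_2 = (0, 1, 0)ᵀ.
Then v_1 = N · v_2 = (1, 0, 1)ᵀ.

Sanity check: (A − (1)·I) v_1 = (0, 0, 0)ᵀ = 0. ✓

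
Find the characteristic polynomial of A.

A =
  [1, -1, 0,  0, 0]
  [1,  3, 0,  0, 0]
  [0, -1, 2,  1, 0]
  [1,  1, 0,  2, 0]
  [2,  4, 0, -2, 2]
x^5 - 10*x^4 + 40*x^3 - 80*x^2 + 80*x - 32

Expanding det(x·I − A) (e.g. by cofactor expansion or by noting that A is similar to its Jordan form J, which has the same characteristic polynomial as A) gives
  χ_A(x) = x^5 - 10*x^4 + 40*x^3 - 80*x^2 + 80*x - 32
which factors as (x - 2)^5. The eigenvalues (with algebraic multiplicities) are λ = 2 with multiplicity 5.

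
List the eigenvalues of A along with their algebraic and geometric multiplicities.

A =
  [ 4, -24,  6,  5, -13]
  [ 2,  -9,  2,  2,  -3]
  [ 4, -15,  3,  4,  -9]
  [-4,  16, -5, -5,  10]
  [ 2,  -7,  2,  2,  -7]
λ = -4: alg = 3, geom = 1; λ = -1: alg = 2, geom = 1

Step 1 — factor the characteristic polynomial to read off the algebraic multiplicities:
  χ_A(x) = (x + 1)^2*(x + 4)^3

Step 2 — compute geometric multiplicities via the rank-nullity identity g(λ) = n − rank(A − λI):
  rank(A − (-4)·I) = 4, so dim ker(A − (-4)·I) = n − 4 = 1
  rank(A − (-1)·I) = 4, so dim ker(A − (-1)·I) = n − 4 = 1

Summary:
  λ = -4: algebraic multiplicity = 3, geometric multiplicity = 1
  λ = -1: algebraic multiplicity = 2, geometric multiplicity = 1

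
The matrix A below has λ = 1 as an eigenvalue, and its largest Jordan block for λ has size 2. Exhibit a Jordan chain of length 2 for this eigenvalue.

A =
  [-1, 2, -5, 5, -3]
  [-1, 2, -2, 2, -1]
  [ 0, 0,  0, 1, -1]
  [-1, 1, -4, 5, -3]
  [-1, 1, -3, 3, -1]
A Jordan chain for λ = 1 of length 2:
v_1 = (-2, -1, 0, -1, -1)ᵀ
v_2 = (1, 0, 0, 0, 0)ᵀ

Let N = A − (1)·I. We want v_2 with N^2 v_2 = 0 but N^1 v_2 ≠ 0; then v_{j-1} := N · v_j for j = 2, …, 2.

Pick v_2 = (1, 0, 0, 0, 0)ᵀ.
Then v_1 = N · v_2 = (-2, -1, 0, -1, -1)ᵀ.

Sanity check: (A − (1)·I) v_1 = (0, 0, 0, 0, 0)ᵀ = 0. ✓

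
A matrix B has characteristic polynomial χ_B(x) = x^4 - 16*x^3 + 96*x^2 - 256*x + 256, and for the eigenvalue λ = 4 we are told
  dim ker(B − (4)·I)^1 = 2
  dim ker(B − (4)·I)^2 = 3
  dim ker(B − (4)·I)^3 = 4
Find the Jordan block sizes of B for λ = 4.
Block sizes for λ = 4: [3, 1]

From the dimensions of kernels of powers, the number of Jordan blocks of size at least j is d_j − d_{j−1} where d_j = dim ker(N^j) (with d_0 = 0). Computing the differences gives [2, 1, 1].
The number of blocks of size exactly k is (#blocks of size ≥ k) − (#blocks of size ≥ k + 1), so the partition is: 1 block(s) of size 1, 1 block(s) of size 3.
In nonincreasing order the block sizes are [3, 1].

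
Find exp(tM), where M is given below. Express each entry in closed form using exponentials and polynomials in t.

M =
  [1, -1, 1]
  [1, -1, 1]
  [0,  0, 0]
e^{tM} =
  [t + 1, -t, t]
  [t, 1 - t, t]
  [0, 0, 1]

Strategy: write M = P · J · P⁻¹ where J is a Jordan canonical form, so e^{tM} = P · e^{tJ} · P⁻¹, and e^{tJ} can be computed block-by-block.

M has Jordan form
J =
  [0, 1, 0]
  [0, 0, 0]
  [0, 0, 0]
(up to reordering of blocks).

Per-block formulas:
  For a 2×2 Jordan block J_2(0): exp(t · J_2(0)) = e^(0t)·(I + t·N), where N is the 2×2 nilpotent shift.
  For a 1×1 block at λ = 0: exp(t · [0]) = [e^(0t)].

After assembling e^{tJ} and conjugating by P, we get:

e^{tM} =
  [t + 1, -t, t]
  [t, 1 - t, t]
  [0, 0, 1]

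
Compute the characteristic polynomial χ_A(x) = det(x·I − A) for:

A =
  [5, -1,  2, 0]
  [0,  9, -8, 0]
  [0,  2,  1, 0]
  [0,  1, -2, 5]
x^4 - 20*x^3 + 150*x^2 - 500*x + 625

Expanding det(x·I − A) (e.g. by cofactor expansion or by noting that A is similar to its Jordan form J, which has the same characteristic polynomial as A) gives
  χ_A(x) = x^4 - 20*x^3 + 150*x^2 - 500*x + 625
which factors as (x - 5)^4. The eigenvalues (with algebraic multiplicities) are λ = 5 with multiplicity 4.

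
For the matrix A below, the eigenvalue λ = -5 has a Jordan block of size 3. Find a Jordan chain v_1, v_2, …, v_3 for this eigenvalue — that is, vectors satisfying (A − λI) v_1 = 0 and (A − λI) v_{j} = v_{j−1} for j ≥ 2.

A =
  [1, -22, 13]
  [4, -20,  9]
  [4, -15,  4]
A Jordan chain for λ = -5 of length 3:
v_1 = (3, 2, 2)ᵀ
v_2 = (-22, -15, -15)ᵀ
v_3 = (0, 1, 0)ᵀ

Let N = A − (-5)·I. We want v_3 with N^3 v_3 = 0 but N^2 v_3 ≠ 0; then v_{j-1} := N · v_j for j = 3, …, 2.

Pick v_3 = (0, 1, 0)ᵀ.
Then v_2 = N · v_3 = (-22, -15, -15)ᵀ.
Then v_1 = N · v_2 = (3, 2, 2)ᵀ.

Sanity check: (A − (-5)·I) v_1 = (0, 0, 0)ᵀ = 0. ✓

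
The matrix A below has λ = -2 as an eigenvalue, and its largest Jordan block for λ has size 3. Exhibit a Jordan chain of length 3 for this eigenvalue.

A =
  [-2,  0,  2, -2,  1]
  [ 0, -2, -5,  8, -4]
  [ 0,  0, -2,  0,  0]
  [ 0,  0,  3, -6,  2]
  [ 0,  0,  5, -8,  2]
A Jordan chain for λ = -2 of length 3:
v_1 = (-1, 4, 0, -2, -4)ᵀ
v_2 = (2, -5, 0, 3, 5)ᵀ
v_3 = (0, 0, 1, 0, 0)ᵀ

Let N = A − (-2)·I. We want v_3 with N^3 v_3 = 0 but N^2 v_3 ≠ 0; then v_{j-1} := N · v_j for j = 3, …, 2.

Pick v_3 = (0, 0, 1, 0, 0)ᵀ.
Then v_2 = N · v_3 = (2, -5, 0, 3, 5)ᵀ.
Then v_1 = N · v_2 = (-1, 4, 0, -2, -4)ᵀ.

Sanity check: (A − (-2)·I) v_1 = (0, 0, 0, 0, 0)ᵀ = 0. ✓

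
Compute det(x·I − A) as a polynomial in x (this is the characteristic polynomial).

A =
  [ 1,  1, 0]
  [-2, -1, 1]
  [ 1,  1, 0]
x^3

Expanding det(x·I − A) (e.g. by cofactor expansion or by noting that A is similar to its Jordan form J, which has the same characteristic polynomial as A) gives
  χ_A(x) = x^3
which factors as x^3. The eigenvalues (with algebraic multiplicities) are λ = 0 with multiplicity 3.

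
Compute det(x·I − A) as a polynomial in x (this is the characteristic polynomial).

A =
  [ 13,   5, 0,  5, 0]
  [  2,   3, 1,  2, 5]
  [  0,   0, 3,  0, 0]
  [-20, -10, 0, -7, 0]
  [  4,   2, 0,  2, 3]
x^5 - 15*x^4 + 90*x^3 - 270*x^2 + 405*x - 243

Expanding det(x·I − A) (e.g. by cofactor expansion or by noting that A is similar to its Jordan form J, which has the same characteristic polynomial as A) gives
  χ_A(x) = x^5 - 15*x^4 + 90*x^3 - 270*x^2 + 405*x - 243
which factors as (x - 3)^5. The eigenvalues (with algebraic multiplicities) are λ = 3 with multiplicity 5.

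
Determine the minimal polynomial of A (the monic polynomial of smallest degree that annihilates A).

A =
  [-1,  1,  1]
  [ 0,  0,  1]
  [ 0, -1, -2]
x^2 + 2*x + 1

The characteristic polynomial is χ_A(x) = (x + 1)^3, so the eigenvalues are known. The minimal polynomial is
  m_A(x) = Π_λ (x − λ)^{k_λ}
where k_λ is the size of the *largest* Jordan block for λ (equivalently, the smallest k with (A − λI)^k v = 0 for every generalised eigenvector v of λ).

  λ = -1: largest Jordan block has size 2, contributing (x + 1)^2

So m_A(x) = (x + 1)^2 = x^2 + 2*x + 1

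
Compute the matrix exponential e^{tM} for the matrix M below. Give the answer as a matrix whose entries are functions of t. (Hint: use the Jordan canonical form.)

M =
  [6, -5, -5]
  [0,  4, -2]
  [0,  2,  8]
e^{tM} =
  [exp(6*t), -5*t*exp(6*t), -5*t*exp(6*t)]
  [0, -2*t*exp(6*t) + exp(6*t), -2*t*exp(6*t)]
  [0, 2*t*exp(6*t), 2*t*exp(6*t) + exp(6*t)]

Strategy: write M = P · J · P⁻¹ where J is a Jordan canonical form, so e^{tM} = P · e^{tJ} · P⁻¹, and e^{tJ} can be computed block-by-block.

M has Jordan form
J =
  [6, 1, 0]
  [0, 6, 0]
  [0, 0, 6]
(up to reordering of blocks).

Per-block formulas:
  For a 2×2 Jordan block J_2(6): exp(t · J_2(6)) = e^(6t)·(I + t·N), where N is the 2×2 nilpotent shift.
  For a 1×1 block at λ = 6: exp(t · [6]) = [e^(6t)].

After assembling e^{tJ} and conjugating by P, we get:

e^{tM} =
  [exp(6*t), -5*t*exp(6*t), -5*t*exp(6*t)]
  [0, -2*t*exp(6*t) + exp(6*t), -2*t*exp(6*t)]
  [0, 2*t*exp(6*t), 2*t*exp(6*t) + exp(6*t)]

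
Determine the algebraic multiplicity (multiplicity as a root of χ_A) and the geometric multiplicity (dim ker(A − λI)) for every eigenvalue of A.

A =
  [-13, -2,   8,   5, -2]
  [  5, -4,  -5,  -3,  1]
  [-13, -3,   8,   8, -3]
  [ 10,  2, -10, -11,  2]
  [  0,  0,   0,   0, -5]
λ = -5: alg = 5, geom = 3

Step 1 — factor the characteristic polynomial to read off the algebraic multiplicities:
  χ_A(x) = (x + 5)^5

Step 2 — compute geometric multiplicities via the rank-nullity identity g(λ) = n − rank(A − λI):
  rank(A − (-5)·I) = 2, so dim ker(A − (-5)·I) = n − 2 = 3

Summary:
  λ = -5: algebraic multiplicity = 5, geometric multiplicity = 3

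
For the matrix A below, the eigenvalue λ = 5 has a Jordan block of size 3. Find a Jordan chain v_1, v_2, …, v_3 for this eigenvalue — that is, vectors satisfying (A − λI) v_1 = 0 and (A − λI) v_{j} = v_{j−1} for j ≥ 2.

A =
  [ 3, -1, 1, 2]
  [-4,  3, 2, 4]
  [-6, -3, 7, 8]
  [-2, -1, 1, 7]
A Jordan chain for λ = 5 of length 3:
v_1 = (-2, -4, -4, -2)ᵀ
v_2 = (-2, -4, -6, -2)ᵀ
v_3 = (1, 0, 0, 0)ᵀ

Let N = A − (5)·I. We want v_3 with N^3 v_3 = 0 but N^2 v_3 ≠ 0; then v_{j-1} := N · v_j for j = 3, …, 2.

Pick v_3 = (1, 0, 0, 0)ᵀ.
Then v_2 = N · v_3 = (-2, -4, -6, -2)ᵀ.
Then v_1 = N · v_2 = (-2, -4, -4, -2)ᵀ.

Sanity check: (A − (5)·I) v_1 = (0, 0, 0, 0)ᵀ = 0. ✓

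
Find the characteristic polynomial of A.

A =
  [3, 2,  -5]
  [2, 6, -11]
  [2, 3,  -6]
x^3 - 3*x^2 + 3*x - 1

Expanding det(x·I − A) (e.g. by cofactor expansion or by noting that A is similar to its Jordan form J, which has the same characteristic polynomial as A) gives
  χ_A(x) = x^3 - 3*x^2 + 3*x - 1
which factors as (x - 1)^3. The eigenvalues (with algebraic multiplicities) are λ = 1 with multiplicity 3.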